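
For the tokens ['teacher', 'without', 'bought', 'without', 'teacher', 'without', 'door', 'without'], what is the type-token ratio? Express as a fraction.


Tokens: 8
Unique types: ('bought', 'door', 'teacher', 'without') = 4
TTR = 4/8
Simplify: divide both by 4 -> 1/2
TTR = 1/2

1/2


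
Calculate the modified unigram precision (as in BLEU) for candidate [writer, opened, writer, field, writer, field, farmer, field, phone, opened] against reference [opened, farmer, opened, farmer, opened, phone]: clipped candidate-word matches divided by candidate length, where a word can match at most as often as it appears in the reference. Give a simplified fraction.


Reference word counts: {'farmer': 2, 'opened': 3, 'phone': 1}
Checking each candidate word (with clipping):
  'writer' -> not in reference -> no match (matches: 0)
  'opened' -> in reference (ref count 3, used 1/3) -> match (matches: 1)
  'writer' -> not in reference -> no match (matches: 1)
  'field' -> not in reference -> no match (matches: 1)
  'writer' -> not in reference -> no match (matches: 1)
  'field' -> not in reference -> no match (matches: 1)
  'farmer' -> in reference (ref count 2, used 1/2) -> match (matches: 2)
  'field' -> not in reference -> no match (matches: 2)
  'phone' -> in reference (ref count 1, used 1/1) -> match (matches: 3)
  'opened' -> in reference (ref count 3, used 2/3) -> match (matches: 4)
Clipped matches: 4, Candidate length: 10
Precision = 4/10 = 2/5

2/5


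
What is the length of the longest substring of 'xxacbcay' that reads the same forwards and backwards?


Scanning 'xxacbcay' for palindromic substrings.
Substring at positions 2-6: 'acbca'.
Check: reverse('acbca') = 'acbca' -> palindrome confirmed.
Neighbouring characters ('x' / 'y') break symmetry, so it cannot extend further.
No longer palindromic substring exists; longest length = 5

5


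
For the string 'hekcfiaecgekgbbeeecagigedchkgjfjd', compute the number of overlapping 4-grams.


String 'hekcfiaecgekgbbeeecagigedchkgjfjd' has length L = 33.
Number of overlapping n-grams = L - n + 1
Substituting: 33 - 4 + 1 = 30

30


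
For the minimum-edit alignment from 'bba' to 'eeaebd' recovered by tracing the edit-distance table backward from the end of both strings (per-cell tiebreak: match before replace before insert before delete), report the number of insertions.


Edit distance = 5. Backtracking from cell (3, 6) with preference match > replace > insert > delete,
then listing the resulting alignment 'bba' -> 'eeaebd' left to right:
  Step 1: insert 'e' [insertion #1]
  Step 2: insert 'e' [insertion #2]
  Step 3: insert 'a' [insertion #3]
  Step 4: replace b->e
  Step 5: keep 'b'
  Step 6: replace a->d
Total insertions: 3

3


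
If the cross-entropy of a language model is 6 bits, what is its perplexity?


Perplexity formula: PP = 2^H
H = 6
PP = 2^6
Steps: 2^1 = 2, 2^2 = 4, 2^3 = 8, 2^4 = 16, 2^5 = 32, 2^6 = 64
PP = 64

64


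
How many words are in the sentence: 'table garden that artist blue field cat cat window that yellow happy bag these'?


Counting words by splitting on spaces:
  Word 1: 'table'
  Word 2: 'garden'
  Word 3: 'that'
  Word 4: 'artist'
  Word 5: 'blue'
  Word 6: 'field'
  Word 7: 'cat'
  Word 8: 'cat'
  Word 9: 'window'
  Word 10: 'that'
  Word 11: 'yellow'
  Word 12: 'happy'
  Word 13: 'bag'
  Word 14: 'these'
Total words: 14

14


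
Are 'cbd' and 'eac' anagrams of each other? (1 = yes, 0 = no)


Sort characters of 'cbd': 'bcd'
Sort characters of 'eac': 'ace'
Sorted forms differ -> they are NOT anagrams
Result: 0

0


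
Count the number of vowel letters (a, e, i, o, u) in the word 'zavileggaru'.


Scanning each character of 'zavileggaru':
  Position 1: 'z' -> consonant (running count: 0)
  Position 2: 'a' -> vowel (running count: 1)
  Position 3: 'v' -> consonant (running count: 1)
  Position 4: 'i' -> vowel (running count: 2)
  Position 5: 'l' -> consonant (running count: 2)
  Position 6: 'e' -> vowel (running count: 3)
  Position 7: 'g' -> consonant (running count: 3)
  Position 8: 'g' -> consonant (running count: 3)
  Position 9: 'a' -> vowel (running count: 4)
  Position 10: 'r' -> consonant (running count: 4)
  Position 11: 'u' -> vowel (running count: 5)
Total vowels: 5

5


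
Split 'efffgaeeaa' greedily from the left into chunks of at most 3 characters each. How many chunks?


'efffgaeeaa' has 10 characters.
Chunking with max size 3:
  Chunk 1: 'eff' (positions 0-2)
  Chunk 2: 'fga' (positions 3-5)
  Chunk 3: 'eea' (positions 6-8)
  Chunk 4: 'a' (positions 9-9)
Total chunks: ceil(10 / 3) = 4

4


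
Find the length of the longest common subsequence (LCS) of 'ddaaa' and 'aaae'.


DP table for LCS of 'ddaaa' and 'aaae':
       a  a  a  e
    0  0  0  0  0
  d 0  0  0  0  0
  d 0  0  0  0  0
  a 0  1  1  1  1
  a 0  1  2  2  2
  a 0  1  2  3  3
LCS: 'aaa'
LCS length = 3

3


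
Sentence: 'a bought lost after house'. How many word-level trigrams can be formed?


Word trigrams from [5] words:
  Trigram 1: (a bought lost)
  Trigram 2: (bought lost after)
  Trigram 3: (lost after house)
Total word trigrams: 5 - 2 = 3

3


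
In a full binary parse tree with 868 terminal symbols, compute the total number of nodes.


Leaf nodes (terminals): 868
Internal nodes = n - 1 = 868 - 1 = 867
Total = leaves + internal = 868 + 867 = 1735

1735


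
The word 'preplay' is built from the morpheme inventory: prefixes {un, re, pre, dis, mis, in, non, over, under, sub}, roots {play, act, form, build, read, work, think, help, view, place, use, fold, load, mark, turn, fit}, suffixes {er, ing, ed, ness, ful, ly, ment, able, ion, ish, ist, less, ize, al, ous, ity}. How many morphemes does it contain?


Segmenting 'preplay' against the inventory:
  'pre' -> prefix (morpheme 1)
  'play' -> root (morpheme 2)
Total morphemes: 2

2


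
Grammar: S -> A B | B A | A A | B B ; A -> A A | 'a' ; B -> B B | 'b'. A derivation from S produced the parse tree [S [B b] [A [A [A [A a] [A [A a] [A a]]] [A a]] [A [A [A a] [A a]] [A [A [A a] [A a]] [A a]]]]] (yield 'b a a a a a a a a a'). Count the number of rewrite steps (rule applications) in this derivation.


Every bracketed nonterminal node [X ...] in the tree is produced by exactly one rule application.
Reading the tree off as a leftmost derivation:
  Step 1: S  =>  B A   (applied S -> B A)
  Step 2: B A  =>  b A   (applied B -> b)
  Step 3: b A  =>  b A A   (applied A -> A A)
  Step 4: b A A  =>  b A A A   (applied A -> A A)
  Step 5: b A A A  =>  b A A A A   (applied A -> A A)
  Step 6: b A A A A  =>  b a A A A   (applied A -> a)
  Step 7: b a A A A  =>  b a A A A A   (applied A -> A A)
  Step 8: b a A A A A  =>  b a a A A A   (applied A -> a)
  Step 9: b a a A A A  =>  b a a a A A   (applied A -> a)
  Step 10: b a a a A A  =>  b a a a a A   (applied A -> a)
  Step 11: b a a a a A  =>  b a a a a A A   (applied A -> A A)
  Step 12: b a a a a A A  =>  b a a a a A A A   (applied A -> A A)
  Step 13: b a a a a A A A  =>  b a a a a a A A   (applied A -> a)
  Step 14: b a a a a a A A  =>  b a a a a a a A   (applied A -> a)
  Step 15: b a a a a a a A  =>  b a a a a a a A A   (applied A -> A A)
  Step 16: b a a a a a a A A  =>  b a a a a a a A A A   (applied A -> A A)
  Step 17: b a a a a a a A A A  =>  b a a a a a a a A A   (applied A -> a)
  Step 18: b a a a a a a a A A  =>  b a a a a a a a a A   (applied A -> a)
  Step 19: b a a a a a a a a A  =>  b a a a a a a a a a   (applied A -> a)
Final yield: b a a a a a a a a a
Total rewrite steps: 19

19


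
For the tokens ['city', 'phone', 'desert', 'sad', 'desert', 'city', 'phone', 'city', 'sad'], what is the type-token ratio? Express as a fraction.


Tokens: 9
Unique types: ('city', 'desert', 'phone', 'sad') = 4
TTR = 4/9
Already in lowest terms.

4/9


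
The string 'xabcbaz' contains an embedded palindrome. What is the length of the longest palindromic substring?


Scanning 'xabcbaz' for palindromic substrings.
Substring at positions 1-5: 'abcba'.
Check: reverse('abcba') = 'abcba' -> palindrome confirmed.
Neighbouring characters ('x' / 'z') break symmetry, so it cannot extend further.
No longer palindromic substring exists; longest length = 5

5


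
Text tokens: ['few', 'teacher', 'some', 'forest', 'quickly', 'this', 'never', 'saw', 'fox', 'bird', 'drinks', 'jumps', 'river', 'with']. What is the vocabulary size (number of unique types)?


Listing all tokens and tracking unique types:
  Token 1: 'few' -> NEW (unique so far: 1)
  Token 2: 'teacher' -> NEW (unique so far: 2)
  Token 3: 'some' -> NEW (unique so far: 3)
  Token 4: 'forest' -> NEW (unique so far: 4)
  Token 5: 'quickly' -> NEW (unique so far: 5)
  Token 6: 'this' -> NEW (unique so far: 6)
  Token 7: 'never' -> NEW (unique so far: 7)
  Token 8: 'saw' -> NEW (unique so far: 8)
  Token 9: 'fox' -> NEW (unique so far: 9)
  Token 10: 'bird' -> NEW (unique so far: 10)
  Token 11: 'drinks' -> NEW (unique so far: 11)
  Token 12: 'jumps' -> NEW (unique so far: 12)
  Token 13: 'river' -> NEW (unique so far: 13)
  Token 14: 'with' -> NEW (unique so far: 14)
Unique types: ('bird', 'drinks', 'few', 'forest', 'fox', 'jumps', 'never', 'quickly', 'river', 'saw', 'some', 'teacher', 'this', 'with')
Vocabulary size: 14

14


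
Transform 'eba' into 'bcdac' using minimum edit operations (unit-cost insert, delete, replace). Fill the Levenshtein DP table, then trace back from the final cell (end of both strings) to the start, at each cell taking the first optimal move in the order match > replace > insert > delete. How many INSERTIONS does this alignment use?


Edit distance = 4. Backtracking from cell (3, 5) with preference match > replace > insert > delete,
then listing the resulting alignment 'eba' -> 'bcdac' left to right:
  Step 1: insert 'b' [insertion #1]
  Step 2: replace e->c
  Step 3: replace b->d
  Step 4: keep 'a'
  Step 5: insert 'c' [insertion #2]
Total insertions: 2

2


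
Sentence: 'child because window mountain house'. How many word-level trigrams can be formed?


Word trigrams from [5] words:
  Trigram 1: (child because window)
  Trigram 2: (because window mountain)
  Trigram 3: (window mountain house)
Total word trigrams: 5 - 2 = 3

3


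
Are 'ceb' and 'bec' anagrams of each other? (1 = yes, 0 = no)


Sort characters of 'ceb': 'bce'
Sort characters of 'bec': 'bce'
Sorted forms match -> they ARE anagrams
Result: 1

1


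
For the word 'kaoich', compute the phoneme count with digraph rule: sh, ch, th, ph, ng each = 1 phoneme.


Parsing 'kaoich' greedily, digraphs first:
  'k' -> consonant phoneme (phonemes so far: 1)
  'a' -> vowel phoneme (phonemes so far: 2)
  'o' -> vowel phoneme (phonemes so far: 3)
  'i' -> vowel phoneme (phonemes so far: 4)
  'ch' -> digraph (1 consonant phoneme) (phonemes so far: 5)
Total phonemes: 5

5


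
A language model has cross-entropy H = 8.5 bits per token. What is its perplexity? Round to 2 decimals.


Perplexity formula: PP = 2^H
H = 8.5
PP = 2^8.5
Decompose: 2^8.5 = 2^8 * 2^0.5 = 2^8 * sqrt(2)
2^8 = 256, sqrt(2) ~ 1.4142136
PP ~ 256 * 1.4142136 = 362.0386816
Rounded to 2 decimals: 362.04

362.04


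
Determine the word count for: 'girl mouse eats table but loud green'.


Counting words by splitting on spaces:
  Word 1: 'girl'
  Word 2: 'mouse'
  Word 3: 'eats'
  Word 4: 'table'
  Word 5: 'but'
  Word 6: 'loud'
  Word 7: 'green'
Total words: 7

7


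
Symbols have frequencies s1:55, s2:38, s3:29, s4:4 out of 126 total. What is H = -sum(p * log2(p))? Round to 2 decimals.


Computing entropy H = -sum(p_i * log2(p_i)):
  s1: p = 55/126 = 0.4365, -p*log2(p) = 0.5220
  s2: p = 38/126 = 0.3016, -p*log2(p) = 0.5216
  s3: p = 29/126 = 0.2302, -p*log2(p) = 0.4878
  s4: p = 4/126 = 0.0317, -p*log2(p) = 0.1580
H = sum of terms = 1.6894
Rounded to 2 decimals: 1.69

1.69


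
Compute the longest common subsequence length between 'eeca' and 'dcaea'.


DP table for LCS of 'eeca' and 'dcaea':
       d  c  a  e  a
    0  0  0  0  0  0
  e 0  0  0  0  1  1
  e 0  0  0  0  1  1
  c 0  0  1  1  1  1
  a 0  0  1  2  2  2
LCS: 'ea'
LCS length = 2

2


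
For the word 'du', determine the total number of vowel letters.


Scanning each character of 'du':
  Position 1: 'd' -> consonant (running count: 0)
  Position 2: 'u' -> vowel (running count: 1)
Total vowels: 1

1


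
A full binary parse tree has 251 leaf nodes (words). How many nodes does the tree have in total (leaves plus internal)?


Leaf nodes (terminals): 251
Internal nodes = n - 1 = 251 - 1 = 250
Total = leaves + internal = 251 + 250 = 501

501


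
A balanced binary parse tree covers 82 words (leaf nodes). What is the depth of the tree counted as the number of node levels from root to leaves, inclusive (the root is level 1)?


In a balanced binary tree with n leaves the deepest leaf is ceil(log2(n)) edges below the root,
so counting node levels inclusive of root and leaves gives ceil(log2(n)) + 1 levels.
log2(82) = 6.3576
ceil(6.3576) = 7
levels = 7 + 1 = 8

8


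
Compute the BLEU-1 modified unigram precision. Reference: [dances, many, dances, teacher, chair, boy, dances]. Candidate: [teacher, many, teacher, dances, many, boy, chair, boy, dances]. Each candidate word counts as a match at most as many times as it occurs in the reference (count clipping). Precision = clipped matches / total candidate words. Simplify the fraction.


Reference word counts: {'boy': 1, 'chair': 1, 'dances': 3, 'many': 1, 'teacher': 1}
Checking each candidate word (with clipping):
  'teacher' -> in reference (ref count 1, used 1/1) -> match (matches: 1)
  'many' -> in reference (ref count 1, used 1/1) -> match (matches: 2)
  'teacher' -> ref count 1 already used up (1/1) -> clipped, no match (matches: 2)
  'dances' -> in reference (ref count 3, used 1/3) -> match (matches: 3)
  'many' -> ref count 1 already used up (1/1) -> clipped, no match (matches: 3)
  'boy' -> in reference (ref count 1, used 1/1) -> match (matches: 4)
  'chair' -> in reference (ref count 1, used 1/1) -> match (matches: 5)
  'boy' -> ref count 1 already used up (1/1) -> clipped, no match (matches: 5)
  'dances' -> in reference (ref count 3, used 2/3) -> match (matches: 6)
Clipped matches: 6, Candidate length: 9
Precision = 6/9 = 2/3

2/3


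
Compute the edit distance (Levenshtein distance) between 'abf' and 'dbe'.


Building DP table for s1='abf' (len 3) and s2='dbe' (len 3):
       d  b  e
    0  1  2  3
  a 1  1  2  3
  b 2  2  1  2
  f 3  3  2  2
Edit distance = dp[3][3] = 2

2


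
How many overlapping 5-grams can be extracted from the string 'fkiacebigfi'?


String 'fkiacebigfi' has length L = 11.
Number of overlapping n-grams = L - n + 1
Substituting: 11 - 5 + 1 = 7

7


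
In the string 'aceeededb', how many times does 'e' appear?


Scanning 'aceeededb' for 'e':
  Position 2: 'e' -> MATCH (count: 1)
  Position 3: 'e' -> MATCH (count: 2)
  Position 4: 'e' -> MATCH (count: 3)
  Position 6: 'e' -> MATCH (count: 4)
Total occurrences of 'e': 4

4


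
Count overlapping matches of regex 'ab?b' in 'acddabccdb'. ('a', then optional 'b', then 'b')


Pattern: ab?b means 'a', then optional 'b', then 'b'.
Scanning 'acddabccdb' position-by-position:
  Pos 0: window 'acd' -> no
  Pos 1: window 'cdd' -> no
  Pos 2: window 'dda' -> no
  Pos 3: window 'dab' -> no
  Pos 4: window 'abc' -> MATCH
  Pos 5: window 'bcc' -> no
  Pos 6: window 'ccd' -> no
  Pos 7: window 'cdb' -> no
  Pos 8: window 'db' -> no
  Pos 9: window 'b' -> no
Total matches: 1

1


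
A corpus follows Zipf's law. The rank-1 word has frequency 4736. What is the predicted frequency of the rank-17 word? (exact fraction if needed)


Zipf's law: freq(rank) = f1 / rank
f1 = 4736, rank = 17
freq = 4736 / 17
GCD(4736, 17) = 1
Simplified: 4736/17

4736/17


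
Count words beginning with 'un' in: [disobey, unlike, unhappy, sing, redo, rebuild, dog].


Checking each word for prefix 'un':
  'disobey' -> no (count: 0)
  'unlike' -> YES, starts with 'un' (count: 1)
  'unhappy' -> YES, starts with 'un' (count: 2)
  'sing' -> no (count: 2)
  'redo' -> no (count: 2)
  'rebuild' -> no (count: 2)
  'dog' -> no (count: 2)
Total with prefix 'un': 2

2


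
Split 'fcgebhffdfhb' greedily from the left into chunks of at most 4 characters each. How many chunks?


'fcgebhffdfhb' has 12 characters.
Chunking with max size 4:
  Chunk 1: 'fcge' (positions 0-3)
  Chunk 2: 'bhff' (positions 4-7)
  Chunk 3: 'dfhb' (positions 8-11)
Total chunks: ceil(12 / 4) = 3

3


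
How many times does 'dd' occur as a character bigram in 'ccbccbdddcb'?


Scanning 'ccbccbdddcb' for bigram 'dd':
  Position 0: 'cc' -> no
  Position 1: 'cb' -> no
  Position 2: 'bc' -> no
  Position 3: 'cc' -> no
  Position 4: 'cb' -> no
  Position 5: 'bd' -> no
  Position 6: 'dd' -> MATCH
  Position 7: 'dd' -> MATCH
  Position 8: 'dc' -> no
  Position 9: 'cb' -> no
Total matches: 2

2


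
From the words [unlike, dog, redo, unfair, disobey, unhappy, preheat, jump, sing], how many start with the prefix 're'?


Checking each word for prefix 're':
  'unlike' -> no (count: 0)
  'dog' -> no (count: 0)
  'redo' -> YES, starts with 're' (count: 1)
  'unfair' -> no (count: 1)
  'disobey' -> no (count: 1)
  'unhappy' -> no (count: 1)
  'preheat' -> no (count: 1)
  'jump' -> no (count: 1)
  'sing' -> no (count: 1)
Total with prefix 're': 1

1


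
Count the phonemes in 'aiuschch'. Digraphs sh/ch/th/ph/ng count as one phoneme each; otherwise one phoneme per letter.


Parsing 'aiuschch' greedily, digraphs first:
  'a' -> vowel phoneme (phonemes so far: 1)
  'i' -> vowel phoneme (phonemes so far: 2)
  'u' -> vowel phoneme (phonemes so far: 3)
  's' -> consonant phoneme (phonemes so far: 4)
  'ch' -> digraph (1 consonant phoneme) (phonemes so far: 5)
  'ch' -> digraph (1 consonant phoneme) (phonemes so far: 6)
Total phonemes: 6

6


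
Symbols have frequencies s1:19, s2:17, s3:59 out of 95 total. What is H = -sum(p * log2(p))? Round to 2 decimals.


Computing entropy H = -sum(p_i * log2(p_i)):
  s1: p = 19/95 = 0.2000, -p*log2(p) = 0.4644
  s2: p = 17/95 = 0.1789, -p*log2(p) = 0.4442
  s3: p = 59/95 = 0.6211, -p*log2(p) = 0.4268
H = sum of terms = 1.3354
Rounded to 2 decimals: 1.34

1.34


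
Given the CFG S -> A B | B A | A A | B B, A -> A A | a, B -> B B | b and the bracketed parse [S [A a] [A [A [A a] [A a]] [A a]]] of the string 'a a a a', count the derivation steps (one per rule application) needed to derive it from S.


Every bracketed nonterminal node [X ...] in the tree is produced by exactly one rule application.
Reading the tree off as a leftmost derivation:
  Step 1: S  =>  A A   (applied S -> A A)
  Step 2: A A  =>  a A   (applied A -> a)
  Step 3: a A  =>  a A A   (applied A -> A A)
  Step 4: a A A  =>  a A A A   (applied A -> A A)
  Step 5: a A A A  =>  a a A A   (applied A -> a)
  Step 6: a a A A  =>  a a a A   (applied A -> a)
  Step 7: a a a A  =>  a a a a   (applied A -> a)
Final yield: a a a a
Total rewrite steps: 7

7


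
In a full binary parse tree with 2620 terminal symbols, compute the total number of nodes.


Leaf nodes (terminals): 2620
Internal nodes = n - 1 = 2620 - 1 = 2619
Total = leaves + internal = 2620 + 2619 = 5239

5239


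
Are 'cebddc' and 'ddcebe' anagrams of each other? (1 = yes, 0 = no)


Sort characters of 'cebddc': 'bccdde'
Sort characters of 'ddcebe': 'bcddee'
Sorted forms differ -> they are NOT anagrams
Result: 0

0


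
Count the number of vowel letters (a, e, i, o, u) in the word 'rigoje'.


Scanning each character of 'rigoje':
  Position 1: 'r' -> consonant (running count: 0)
  Position 2: 'i' -> vowel (running count: 1)
  Position 3: 'g' -> consonant (running count: 1)
  Position 4: 'o' -> vowel (running count: 2)
  Position 5: 'j' -> consonant (running count: 2)
  Position 6: 'e' -> vowel (running count: 3)
Total vowels: 3

3


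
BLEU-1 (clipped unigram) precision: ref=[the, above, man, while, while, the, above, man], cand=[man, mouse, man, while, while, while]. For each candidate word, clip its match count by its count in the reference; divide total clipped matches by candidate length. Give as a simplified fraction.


Reference word counts: {'above': 2, 'man': 2, 'the': 2, 'while': 2}
Checking each candidate word (with clipping):
  'man' -> in reference (ref count 2, used 1/2) -> match (matches: 1)
  'mouse' -> not in reference -> no match (matches: 1)
  'man' -> in reference (ref count 2, used 2/2) -> match (matches: 2)
  'while' -> in reference (ref count 2, used 1/2) -> match (matches: 3)
  'while' -> in reference (ref count 2, used 2/2) -> match (matches: 4)
  'while' -> ref count 2 already used up (2/2) -> clipped, no match (matches: 4)
Clipped matches: 4, Candidate length: 6
Precision = 4/6 = 2/3

2/3


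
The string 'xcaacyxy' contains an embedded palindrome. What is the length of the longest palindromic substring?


Scanning 'xcaacyxy' for palindromic substrings.
Substring at positions 1-4: 'caac'.
Check: reverse('caac') = 'caac' -> palindrome confirmed.
Neighbouring characters ('x' / 'y') break symmetry, so it cannot extend further.
No longer palindromic substring exists; longest length = 4

4


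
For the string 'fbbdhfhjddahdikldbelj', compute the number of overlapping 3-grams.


String 'fbbdhfhjddahdikldbelj' has length L = 21.
Number of overlapping n-grams = L - n + 1
Substituting: 21 - 3 + 1 = 19

19


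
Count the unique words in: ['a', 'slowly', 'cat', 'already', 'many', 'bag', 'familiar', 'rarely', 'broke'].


Listing all tokens and tracking unique types:
  Token 1: 'a' -> NEW (unique so far: 1)
  Token 2: 'slowly' -> NEW (unique so far: 2)
  Token 3: 'cat' -> NEW (unique so far: 3)
  Token 4: 'already' -> NEW (unique so far: 4)
  Token 5: 'many' -> NEW (unique so far: 5)
  Token 6: 'bag' -> NEW (unique so far: 6)
  Token 7: 'familiar' -> NEW (unique so far: 7)
  Token 8: 'rarely' -> NEW (unique so far: 8)
  Token 9: 'broke' -> NEW (unique so far: 9)
Unique types: ('a', 'already', 'bag', 'broke', 'cat', 'familiar', 'many', 'rarely', 'slowly')
Vocabulary size: 9

9


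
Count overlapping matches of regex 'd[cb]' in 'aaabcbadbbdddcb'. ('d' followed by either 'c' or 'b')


Pattern: d[cb] means 'd' followed by either 'c' or 'b'.
Scanning 'aaabcbadbbdddcb' position-by-position:
  Pos 0: window 'aa' -> no
  Pos 1: window 'aa' -> no
  Pos 2: window 'ab' -> no
  Pos 3: window 'bc' -> no
  Pos 4: window 'cb' -> no
  Pos 5: window 'ba' -> no
  Pos 6: window 'ad' -> no
  Pos 7: window 'db' -> MATCH
  Pos 8: window 'bb' -> no
  Pos 9: window 'bd' -> no
  Pos 10: window 'dd' -> no
  Pos 11: window 'dd' -> no
  Pos 12: window 'dc' -> MATCH
  Pos 13: window 'cb' -> no
  Pos 14: window 'b' -> no
Total matches: 2

2


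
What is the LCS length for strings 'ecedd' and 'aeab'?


DP table for LCS of 'ecedd' and 'aeab':
       a  e  a  b
    0  0  0  0  0
  e 0  0  1  1  1
  c 0  0  1  1  1
  e 0  0  1  1  1
  d 0  0  1  1  1
  d 0  0  1  1  1
LCS: 'e'
LCS length = 1

1


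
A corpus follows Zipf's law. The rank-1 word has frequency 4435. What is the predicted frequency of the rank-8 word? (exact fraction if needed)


Zipf's law: freq(rank) = f1 / rank
f1 = 4435, rank = 8
freq = 4435 / 8
GCD(4435, 8) = 1
Simplified: 4435/8

4435/8


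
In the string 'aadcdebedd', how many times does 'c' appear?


Scanning 'aadcdebedd' for 'c':
  Position 3: 'c' -> MATCH (count: 1)
Total occurrences of 'c': 1

1


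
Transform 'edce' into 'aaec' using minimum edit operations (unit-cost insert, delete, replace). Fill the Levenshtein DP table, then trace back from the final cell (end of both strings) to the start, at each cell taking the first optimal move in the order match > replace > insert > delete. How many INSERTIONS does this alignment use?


Edit distance = 4. Backtracking from cell (4, 4) with preference match > replace > insert > delete,
then listing the resulting alignment 'edce' -> 'aaec' left to right:
  Step 1: replace e->a
  Step 2: replace d->a
  Step 3: replace c->e
  Step 4: replace e->c
Total insertions: 0

0


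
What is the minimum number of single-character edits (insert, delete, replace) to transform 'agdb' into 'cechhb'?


Building DP table for s1='agdb' (len 4) and s2='cechhb' (len 6):
       c  e  c  h  h  b
    0  1  2  3  4  5  6
  a 1  1  2  3  4  5  6
  g 2  2  2  3  4  5  6
  d 3  3  3  3  4  5  6
  b 4  4  4  4  4  5  5
Edit distance = dp[4][6] = 5

5


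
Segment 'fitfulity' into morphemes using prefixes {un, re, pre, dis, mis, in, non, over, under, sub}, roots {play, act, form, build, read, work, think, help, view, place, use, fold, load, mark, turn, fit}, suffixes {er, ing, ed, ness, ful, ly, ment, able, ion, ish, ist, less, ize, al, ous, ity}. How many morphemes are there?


Segmenting 'fitfulity' against the inventory:
  'fit' -> root (morpheme 1)
  'ful' -> suffix (morpheme 2)
  'ity' -> suffix (morpheme 3)
Total morphemes: 3

3


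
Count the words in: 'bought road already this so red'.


Counting words by splitting on spaces:
  Word 1: 'bought'
  Word 2: 'road'
  Word 3: 'already'
  Word 4: 'this'
  Word 5: 'so'
  Word 6: 'red'
Total words: 6

6


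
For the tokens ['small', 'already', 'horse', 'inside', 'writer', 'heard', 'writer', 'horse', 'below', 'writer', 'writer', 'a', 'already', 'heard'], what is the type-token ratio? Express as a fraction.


Tokens: 14
Unique types: ('a', 'already', 'below', 'heard', 'horse', 'inside', 'small', 'writer') = 8
TTR = 8/14
Simplify: divide both by 2 -> 4/7
TTR = 4/7

4/7


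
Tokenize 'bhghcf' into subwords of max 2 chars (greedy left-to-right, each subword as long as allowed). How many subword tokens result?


'bhghcf' has 6 characters.
Chunking with max size 2:
  Chunk 1: 'bh' (positions 0-1)
  Chunk 2: 'gh' (positions 2-3)
  Chunk 3: 'cf' (positions 4-5)
Total chunks: ceil(6 / 2) = 3

3


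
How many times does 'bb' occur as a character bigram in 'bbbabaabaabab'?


Scanning 'bbbabaabaabab' for bigram 'bb':
  Position 0: 'bb' -> MATCH
  Position 1: 'bb' -> MATCH
  Position 2: 'ba' -> no
  Position 3: 'ab' -> no
  Position 4: 'ba' -> no
  Position 5: 'aa' -> no
  Position 6: 'ab' -> no
  Position 7: 'ba' -> no
  Position 8: 'aa' -> no
  Position 9: 'ab' -> no
  Position 10: 'ba' -> no
  Position 11: 'ab' -> no
Total matches: 2

2


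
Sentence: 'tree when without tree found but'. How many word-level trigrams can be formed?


Word trigrams from [6] words:
  Trigram 1: (tree when without)
  Trigram 2: (when without tree)
  Trigram 3: (without tree found)
  Trigram 4: (tree found but)
Total word trigrams: 6 - 2 = 4

4


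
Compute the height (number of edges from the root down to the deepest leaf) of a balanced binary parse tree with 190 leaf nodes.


In a balanced binary tree with n leaves the deepest leaf is ceil(log2(n)) edges below the root.
log2(190) = 7.5699
ceil(7.5699) = 8
height (edges) = 8

8


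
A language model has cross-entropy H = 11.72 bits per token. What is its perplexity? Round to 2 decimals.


Perplexity formula: PP = 2^H
H = 11.72
PP = 2^11.72
Decompose: 2^11.72 = 2^11 * 2^0.72
2^11 = 2048, 2^0.72 ~ 1.6471820
PP ~ 2048 * 1.6471820 = 3373.4287360
Rounded to 2 decimals: 3373.43

3373.43


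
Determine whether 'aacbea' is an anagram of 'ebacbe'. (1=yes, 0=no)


Sort characters of 'aacbea': 'aaabce'
Sort characters of 'ebacbe': 'abbcee'
Sorted forms differ -> they are NOT anagrams
Result: 0

0


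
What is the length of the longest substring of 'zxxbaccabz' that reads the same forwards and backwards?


Scanning 'zxxbaccabz' for palindromic substrings.
Substring at positions 3-8: 'baccab'.
Check: reverse('baccab') = 'baccab' -> palindrome confirmed.
Neighbouring characters ('x' / 'z') break symmetry, so it cannot extend further.
No longer palindromic substring exists; longest length = 6

6


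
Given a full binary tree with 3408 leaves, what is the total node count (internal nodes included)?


Leaf nodes (terminals): 3408
Internal nodes = n - 1 = 3408 - 1 = 3407
Total = leaves + internal = 3408 + 3407 = 6815

6815


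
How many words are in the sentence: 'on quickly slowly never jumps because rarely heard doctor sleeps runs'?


Counting words by splitting on spaces:
  Word 1: 'on'
  Word 2: 'quickly'
  Word 3: 'slowly'
  Word 4: 'never'
  Word 5: 'jumps'
  Word 6: 'because'
  Word 7: 'rarely'
  Word 8: 'heard'
  Word 9: 'doctor'
  Word 10: 'sleeps'
  Word 11: 'runs'
Total words: 11

11


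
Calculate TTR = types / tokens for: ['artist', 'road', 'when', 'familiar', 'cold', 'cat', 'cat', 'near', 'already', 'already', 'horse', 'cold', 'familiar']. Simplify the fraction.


Tokens: 13
Unique types: ('already', 'artist', 'cat', 'cold', 'familiar', 'horse', 'near', 'road', 'when') = 9
TTR = 9/13
Already in lowest terms.

9/13


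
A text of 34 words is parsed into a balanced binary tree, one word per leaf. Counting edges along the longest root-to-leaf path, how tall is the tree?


In a balanced binary tree with n leaves the deepest leaf is ceil(log2(n)) edges below the root.
log2(34) = 5.0875
ceil(5.0875) = 6
height (edges) = 6

6


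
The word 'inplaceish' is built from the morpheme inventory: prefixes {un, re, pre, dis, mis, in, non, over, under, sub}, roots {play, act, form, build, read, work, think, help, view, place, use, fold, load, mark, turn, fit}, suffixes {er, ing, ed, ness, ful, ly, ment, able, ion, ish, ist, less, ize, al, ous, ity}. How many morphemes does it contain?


Segmenting 'inplaceish' against the inventory:
  'in' -> prefix (morpheme 1)
  'place' -> root (morpheme 2)
  'ish' -> suffix (morpheme 3)
Total morphemes: 3

3


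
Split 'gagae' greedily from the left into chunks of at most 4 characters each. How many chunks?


'gagae' has 5 characters.
Chunking with max size 4:
  Chunk 1: 'gaga' (positions 0-3)
  Chunk 2: 'e' (positions 4-4)
Total chunks: ceil(5 / 4) = 2

2


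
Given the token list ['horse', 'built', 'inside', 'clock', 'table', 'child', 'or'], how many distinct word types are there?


Listing all tokens and tracking unique types:
  Token 1: 'horse' -> NEW (unique so far: 1)
  Token 2: 'built' -> NEW (unique so far: 2)
  Token 3: 'inside' -> NEW (unique so far: 3)
  Token 4: 'clock' -> NEW (unique so far: 4)
  Token 5: 'table' -> NEW (unique so far: 5)
  Token 6: 'child' -> NEW (unique so far: 6)
  Token 7: 'or' -> NEW (unique so far: 7)
Unique types: ('built', 'child', 'clock', 'horse', 'inside', 'or', 'table')
Vocabulary size: 7

7


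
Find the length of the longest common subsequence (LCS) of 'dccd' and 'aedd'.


DP table for LCS of 'dccd' and 'aedd':
       a  e  d  d
    0  0  0  0  0
  d 0  0  0  1  1
  c 0  0  0  1  1
  c 0  0  0  1  1
  d 0  0  0  1  2
LCS: 'dd'
LCS length = 2

2


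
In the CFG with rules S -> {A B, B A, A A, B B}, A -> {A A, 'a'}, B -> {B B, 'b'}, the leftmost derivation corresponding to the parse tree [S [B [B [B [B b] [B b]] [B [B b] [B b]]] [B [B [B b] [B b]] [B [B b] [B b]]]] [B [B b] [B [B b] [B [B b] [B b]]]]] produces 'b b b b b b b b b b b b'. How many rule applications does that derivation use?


Every bracketed nonterminal node [X ...] in the tree is produced by exactly one rule application.
Reading the tree off as a leftmost derivation:
  Step 1: S  =>  B B   (applied S -> B B)
  Step 2: B B  =>  B B B   (applied B -> B B)
  Step 3: B B B  =>  B B B B   (applied B -> B B)
  Step 4: B B B B  =>  B B B B B   (applied B -> B B)
  Step 5: B B B B B  =>  b B B B B   (applied B -> b)
  Step 6: b B B B B  =>  b b B B B   (applied B -> b)
  Step 7: b b B B B  =>  b b B B B B   (applied B -> B B)
  Step 8: b b B B B B  =>  b b b B B B   (applied B -> b)
  Step 9: b b b B B B  =>  b b b b B B   (applied B -> b)
  Step 10: b b b b B B  =>  b b b b B B B   (applied B -> B B)
  Step 11: b b b b B B B  =>  b b b b B B B B   (applied B -> B B)
  Step 12: b b b b B B B B  =>  b b b b b B B B   (applied B -> b)
  Step 13: b b b b b B B B  =>  b b b b b b B B   (applied B -> b)
  Step 14: b b b b b b B B  =>  b b b b b b B B B   (applied B -> B B)
  Step 15: b b b b b b B B B  =>  b b b b b b b B B   (applied B -> b)
  Step 16: b b b b b b b B B  =>  b b b b b b b b B   (applied B -> b)
  Step 17: b b b b b b b b B  =>  b b b b b b b b B B   (applied B -> B B)
  Step 18: b b b b b b b b B B  =>  b b b b b b b b b B   (applied B -> b)
  Step 19: b b b b b b b b b B  =>  b b b b b b b b b B B   (applied B -> B B)
  Step 20: b b b b b b b b b B B  =>  b b b b b b b b b b B   (applied B -> b)
  Step 21: b b b b b b b b b b B  =>  b b b b b b b b b b B B   (applied B -> B B)
  Step 22: b b b b b b b b b b B B  =>  b b b b b b b b b b b B   (applied B -> b)
  Step 23: b b b b b b b b b b b B  =>  b b b b b b b b b b b b   (applied B -> b)
Final yield: b b b b b b b b b b b b
Total rewrite steps: 23

23


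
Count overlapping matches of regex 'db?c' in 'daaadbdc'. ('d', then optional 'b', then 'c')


Pattern: db?c means 'd', then optional 'b', then 'c'.
Scanning 'daaadbdc' position-by-position:
  Pos 0: window 'daa' -> no
  Pos 1: window 'aaa' -> no
  Pos 2: window 'aad' -> no
  Pos 3: window 'adb' -> no
  Pos 4: window 'dbd' -> no
  Pos 5: window 'bdc' -> no
  Pos 6: window 'dc' -> MATCH
  Pos 7: window 'c' -> no
Total matches: 1

1


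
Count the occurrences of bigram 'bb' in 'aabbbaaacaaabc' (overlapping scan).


Scanning 'aabbbaaacaaabc' for bigram 'bb':
  Position 0: 'aa' -> no
  Position 1: 'ab' -> no
  Position 2: 'bb' -> MATCH
  Position 3: 'bb' -> MATCH
  Position 4: 'ba' -> no
  Position 5: 'aa' -> no
  Position 6: 'aa' -> no
  Position 7: 'ac' -> no
  Position 8: 'ca' -> no
  Position 9: 'aa' -> no
  Position 10: 'aa' -> no
  Position 11: 'ab' -> no
  Position 12: 'bc' -> no
Total matches: 2

2


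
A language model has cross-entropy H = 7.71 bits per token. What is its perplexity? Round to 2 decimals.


Perplexity formula: PP = 2^H
H = 7.71
PP = 2^7.71
Decompose: 2^7.71 = 2^7 * 2^0.71
2^7 = 128, 2^0.71 ~ 1.6358041
PP ~ 128 * 1.6358041 = 209.3829248
Rounded to 2 decimals: 209.38

209.38


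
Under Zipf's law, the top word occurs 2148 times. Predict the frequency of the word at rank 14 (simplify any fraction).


Zipf's law: freq(rank) = f1 / rank
f1 = 2148, rank = 14
freq = 2148 / 14
GCD(2148, 14) = 2
Simplified: 1074/7

1074/7


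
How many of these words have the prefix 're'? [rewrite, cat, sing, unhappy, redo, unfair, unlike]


Checking each word for prefix 're':
  'rewrite' -> YES, starts with 're' (count: 1)
  'cat' -> no (count: 1)
  'sing' -> no (count: 1)
  'unhappy' -> no (count: 1)
  'redo' -> YES, starts with 're' (count: 2)
  'unfair' -> no (count: 2)
  'unlike' -> no (count: 2)
Total with prefix 're': 2

2


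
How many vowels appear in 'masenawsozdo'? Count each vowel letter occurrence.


Scanning each character of 'masenawsozdo':
  Position 1: 'm' -> consonant (running count: 0)
  Position 2: 'a' -> vowel (running count: 1)
  Position 3: 's' -> consonant (running count: 1)
  Position 4: 'e' -> vowel (running count: 2)
  Position 5: 'n' -> consonant (running count: 2)
  Position 6: 'a' -> vowel (running count: 3)
  Position 7: 'w' -> consonant (running count: 3)
  Position 8: 's' -> consonant (running count: 3)
  Position 9: 'o' -> vowel (running count: 4)
  Position 10: 'z' -> consonant (running count: 4)
  Position 11: 'd' -> consonant (running count: 4)
  Position 12: 'o' -> vowel (running count: 5)
Total vowels: 5

5


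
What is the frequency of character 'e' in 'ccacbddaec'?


Scanning 'ccacbddaec' for 'e':
  Position 8: 'e' -> MATCH (count: 1)
Total occurrences of 'e': 1

1


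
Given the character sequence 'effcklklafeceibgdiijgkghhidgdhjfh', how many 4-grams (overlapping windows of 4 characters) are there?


String 'effcklklafeceibgdiijgkghhidgdhjfh' has length L = 33.
Number of overlapping n-grams = L - n + 1
Substituting: 33 - 4 + 1 = 30

30


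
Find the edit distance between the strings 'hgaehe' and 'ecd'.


Building DP table for s1='hgaehe' (len 6) and s2='ecd' (len 3):
       e  c  d
    0  1  2  3
  h 1  1  2  3
  g 2  2  2  3
  a 3  3  3  3
  e 4  3  4  4
  h 5  4  4  5
  e 6  5  5  5
Edit distance = dp[6][3] = 5

5


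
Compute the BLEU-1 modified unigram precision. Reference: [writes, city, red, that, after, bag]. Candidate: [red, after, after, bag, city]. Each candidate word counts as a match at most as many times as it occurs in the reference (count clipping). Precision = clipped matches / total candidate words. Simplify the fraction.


Reference word counts: {'after': 1, 'bag': 1, 'city': 1, 'red': 1, 'that': 1, 'writes': 1}
Checking each candidate word (with clipping):
  'red' -> in reference (ref count 1, used 1/1) -> match (matches: 1)
  'after' -> in reference (ref count 1, used 1/1) -> match (matches: 2)
  'after' -> ref count 1 already used up (1/1) -> clipped, no match (matches: 2)
  'bag' -> in reference (ref count 1, used 1/1) -> match (matches: 3)
  'city' -> in reference (ref count 1, used 1/1) -> match (matches: 4)
Clipped matches: 4, Candidate length: 5
Precision = 4/5

4/5


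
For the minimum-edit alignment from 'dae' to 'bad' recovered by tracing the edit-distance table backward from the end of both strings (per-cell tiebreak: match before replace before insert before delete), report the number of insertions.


Edit distance = 2. Backtracking from cell (3, 3) with preference match > replace > insert > delete,
then listing the resulting alignment 'dae' -> 'bad' left to right:
  Step 1: replace d->b
  Step 2: keep 'a'
  Step 3: replace e->d
Total insertions: 0

0


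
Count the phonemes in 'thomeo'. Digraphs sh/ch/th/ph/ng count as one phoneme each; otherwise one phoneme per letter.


Parsing 'thomeo' greedily, digraphs first:
  'th' -> digraph (1 consonant phoneme) (phonemes so far: 1)
  'o' -> vowel phoneme (phonemes so far: 2)
  'm' -> consonant phoneme (phonemes so far: 3)
  'e' -> vowel phoneme (phonemes so far: 4)
  'o' -> vowel phoneme (phonemes so far: 5)
Total phonemes: 5

5


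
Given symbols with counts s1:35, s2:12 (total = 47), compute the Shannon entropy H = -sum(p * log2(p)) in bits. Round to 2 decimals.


Computing entropy H = -sum(p_i * log2(p_i)):
  s1: p = 35/47 = 0.7447, -p*log2(p) = 0.3167
  s2: p = 12/47 = 0.2553, -p*log2(p) = 0.5029
H = sum of terms = 0.8196
Rounded to 2 decimals: 0.82

0.82


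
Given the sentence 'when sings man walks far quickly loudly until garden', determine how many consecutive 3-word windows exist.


Word trigrams from [9] words:
  Trigram 1: (when sings man)
  Trigram 2: (sings man walks)
  Trigram 3: (man walks far)
  Trigram 4: (walks far quickly)
  Trigram 5: (far quickly loudly)
  Trigram 6: (quickly loudly until)
  Trigram 7: (loudly until garden)
Total word trigrams: 9 - 2 = 7

7


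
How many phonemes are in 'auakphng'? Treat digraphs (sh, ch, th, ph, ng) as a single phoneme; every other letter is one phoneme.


Parsing 'auakphng' greedily, digraphs first:
  'a' -> vowel phoneme (phonemes so far: 1)
  'u' -> vowel phoneme (phonemes so far: 2)
  'a' -> vowel phoneme (phonemes so far: 3)
  'k' -> consonant phoneme (phonemes so far: 4)
  'ph' -> digraph (1 consonant phoneme) (phonemes so far: 5)
  'ng' -> digraph (1 consonant phoneme) (phonemes so far: 6)
Total phonemes: 6

6


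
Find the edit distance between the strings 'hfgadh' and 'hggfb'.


Building DP table for s1='hfgadh' (len 6) and s2='hggfb' (len 5):
       h  g  g  f  b
    0  1  2  3  4  5
  h 1  0  1  2  3  4
  f 2  1  1  2  2  3
  g 3  2  1  1  2  3
  a 4  3  2  2  2  3
  d 5  4  3  3  3  3
  h 6  5  4  4  4  4
Edit distance = dp[6][5] = 4

4


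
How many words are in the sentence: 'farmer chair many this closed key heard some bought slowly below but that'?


Counting words by splitting on spaces:
  Word 1: 'farmer'
  Word 2: 'chair'
  Word 3: 'many'
  Word 4: 'this'
  Word 5: 'closed'
  Word 6: 'key'
  Word 7: 'heard'
  Word 8: 'some'
  Word 9: 'bought'
  Word 10: 'slowly'
  Word 11: 'below'
  Word 12: 'but'
  Word 13: 'that'
Total words: 13

13


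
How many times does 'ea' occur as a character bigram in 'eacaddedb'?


Scanning 'eacaddedb' for bigram 'ea':
  Position 0: 'ea' -> MATCH
  Position 1: 'ac' -> no
  Position 2: 'ca' -> no
  Position 3: 'ad' -> no
  Position 4: 'dd' -> no
  Position 5: 'de' -> no
  Position 6: 'ed' -> no
  Position 7: 'db' -> no
Total matches: 1

1
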